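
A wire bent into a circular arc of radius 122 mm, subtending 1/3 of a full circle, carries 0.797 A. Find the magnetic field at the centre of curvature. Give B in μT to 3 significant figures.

B ≈ 1.37 μT

The Biot–Savart field of a circular arc at its centre is B = μ₀Iφ/(4πR), with φ = 2.094 rad.
B = (4π×10⁻⁷ × 0.797 × 2.094) / (4π × 0.122) = 1.37×10⁻⁶ T.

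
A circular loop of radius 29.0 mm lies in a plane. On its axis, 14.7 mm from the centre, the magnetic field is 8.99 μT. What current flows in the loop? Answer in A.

I ≈ 0.585 A

On the axis of a loop, B = μ₀IR²/[2(R²+z²)^(3/2)], so I = 2B(R²+z²)^(3/2)/(μ₀R²).
R² + z² = 0.000841 + 0.0002161 = 0.001057 m²; raised to 3/2 gives 3.44×10⁻⁵ m³.
I = 2 × 8.99×10⁻⁶ × 3.44×10⁻⁵ / (1.26×10⁻⁶ × 0.000841) = 0.585 A.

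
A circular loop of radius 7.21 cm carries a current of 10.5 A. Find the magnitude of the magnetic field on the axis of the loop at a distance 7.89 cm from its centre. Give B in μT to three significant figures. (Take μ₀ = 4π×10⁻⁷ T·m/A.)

On the axis of a circular loop, B = μ₀IR² / [2(R²+z²)^(3/2)].
R² + z² = (0.0721)² + (0.0789)² = 0.01142 m², and (R²+z²)^(3/2) = 1.22×10⁻³ m³.
B = (4π×10⁻⁷ × 10.5 × 0.005198) / (2 × 1.22×10⁻³) = 2.81×10⁻⁵ T.

B ≈ 28.1 μT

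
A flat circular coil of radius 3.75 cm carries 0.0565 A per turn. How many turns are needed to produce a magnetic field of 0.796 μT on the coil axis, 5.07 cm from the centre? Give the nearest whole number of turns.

For an N-turn coil, B = Nμ₀IR²/[2(R²+z²)^(3/2)]. A single turn gives B₁ = 1.99×10⁻⁷ T with R = 0.0375 m, z = 0.0507 m.
N = B/B₁ = 7.96×10⁻⁷ / 1.99×10⁻⁷ = 4.00.

N = 4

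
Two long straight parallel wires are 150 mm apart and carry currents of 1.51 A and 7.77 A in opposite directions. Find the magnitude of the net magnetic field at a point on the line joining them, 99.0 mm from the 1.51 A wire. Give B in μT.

B ≈ 33.5 μT

Each long wire gives B = μ₀I/(2πd). Distances are d₁ = 0.099 m and d₂ = 0.051 m.
B₁ = 3.05×10⁻⁶ T, B₂ = 3.05×10⁻⁵ T.
Between antiparallel currents both contributions point the same way, so they add. B = B₁ + B₂ = 3.05×10⁻⁶ + 3.05×10⁻⁵ = 3.35×10⁻⁵ T.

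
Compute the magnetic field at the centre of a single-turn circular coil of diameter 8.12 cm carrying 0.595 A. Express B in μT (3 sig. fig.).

At the centre of a circular loop the Biot–Savart law gives B = μ₀I/(2R) (so R = 0.0406 m).
B = (4π×10⁻⁷ × 0.595) / (2 × 0.0406) = 9.21×10⁻⁶ T.

B ≈ 9.21 μT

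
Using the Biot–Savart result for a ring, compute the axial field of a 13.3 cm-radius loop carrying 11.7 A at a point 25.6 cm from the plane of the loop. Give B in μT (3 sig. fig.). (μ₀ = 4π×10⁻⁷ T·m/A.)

B ≈ 5.42 μT

On the axis of a circular loop, B = μ₀IR² / [2(R²+z²)^(3/2)].
R² + z² = (0.133)² + (0.256)² = 0.08322 m², and (R²+z²)^(3/2) = 2.40×10⁻² m³.
B = (4π×10⁻⁷ × 11.7 × 0.01769) / (2 × 2.40×10⁻²) = 5.42×10⁻⁶ T.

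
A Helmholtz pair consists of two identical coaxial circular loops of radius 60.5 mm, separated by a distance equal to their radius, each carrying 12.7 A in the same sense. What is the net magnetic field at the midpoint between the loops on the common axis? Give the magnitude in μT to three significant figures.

Each loop contributes B = μ₀IR²/[2(R²+z²)^(3/2)] on the axis, with z measured from that loop.
Loop 1 (z = 0.03025 m): B₁ = 9.44×10⁻⁵ T. Loop 2 (z = 0.03025 m): B₂ = 9.44×10⁻⁵ T.
The fields add: B = B₁ + B₂ = 1.89×10⁻⁴ T.

B ≈ 189 μT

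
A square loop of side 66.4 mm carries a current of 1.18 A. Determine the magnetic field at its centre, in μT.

B ≈ 20.1 μT

Each side is a finite straight segment at perpendicular distance d = a/(2 tan(π/4)) = 0.0332 m from the centre, with end-angles ±π/4.
One side contributes B₁ = (μ₀I/4πd)·2 sin(π/4) = 5.03×10⁻⁶ T.
All 4 sides add in the same direction: B = 4 × 5.03×10⁻⁶ = 2.01×10⁻⁵ T.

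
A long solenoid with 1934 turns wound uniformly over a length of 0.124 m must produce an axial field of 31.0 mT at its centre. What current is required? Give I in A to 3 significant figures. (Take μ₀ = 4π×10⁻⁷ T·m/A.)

Inside a long solenoid B = μ₀nI with n = 1.560×10⁴ m⁻¹, so I = B/(μ₀n).
I = 3.10×10⁻² / (4π×10⁻⁷ × 1.560×10⁴) = 1.58 A.

I ≈ 1.58 A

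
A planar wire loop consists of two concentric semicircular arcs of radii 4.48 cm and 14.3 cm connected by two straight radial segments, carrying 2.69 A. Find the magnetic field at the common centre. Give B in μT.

The radial connectors point toward the centre, so dl × r̂ = 0 and they contribute nothing.
Each semicircle gives μ₀I/(4R): inner arc 1.89×10⁻⁵ T, outer arc 5.91×10⁻⁶ T.
The two arcs carry current in opposite angular senses, so their fields oppose: B = |1.89×10⁻⁵ − 5.91×10⁻⁶| = 1.30×10⁻⁵ T.

B ≈ 13.0 μT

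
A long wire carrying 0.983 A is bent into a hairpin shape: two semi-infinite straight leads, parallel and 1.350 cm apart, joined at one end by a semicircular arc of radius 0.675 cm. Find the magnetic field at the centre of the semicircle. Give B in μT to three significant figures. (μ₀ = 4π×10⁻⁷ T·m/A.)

The semicircular arc contributes B_arc = μ₀I·π/(4πR) = μ₀I/(4R) = 4.58×10⁻⁵ T.
Each semi-infinite lead is at perpendicular distance R = 0.00675 m from the centre, with the perpendicular foot at its near end, so it contributes μ₀I/(4πR); both point the same way, together 2.91×10⁻⁵ T.
Arc and leads all point the same direction: B = 4.58×10⁻⁵ + 2.91×10⁻⁵ = 7.49×10⁻⁵ T.

B ≈ 74.9 μT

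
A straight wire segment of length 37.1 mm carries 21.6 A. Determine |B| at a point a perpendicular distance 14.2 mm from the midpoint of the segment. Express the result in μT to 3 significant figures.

B ≈ 242 μT

For a finite straight segment, B = (μ₀I/4πd)(sinθ₁ + sinθ₂), where θ₁, θ₂ are the angles from the perpendicular to each end.
The perpendicular from the point meets the wire at its midpoint, so each end is L/2 = 0.01855 m away along the wire.
sinθ₁ = 0.01855/√(0.01855²+0.0142²) = 0.7941; sinθ₂ = 0.01855/√(0.01855²+0.0142²) = 0.7941.
B = (4π×10⁻⁷ × 21.6) / (4π × 0.0142) × (0.7941 + 0.7941) = 2.42×10⁻⁴ T.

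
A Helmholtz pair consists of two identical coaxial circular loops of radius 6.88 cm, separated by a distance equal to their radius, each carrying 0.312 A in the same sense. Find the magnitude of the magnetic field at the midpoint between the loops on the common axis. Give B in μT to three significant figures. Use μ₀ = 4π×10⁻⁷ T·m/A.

Each loop contributes B = μ₀IR²/[2(R²+z²)^(3/2)] on the axis, with z measured from that loop.
Loop 1 (z = 0.0344 m): B₁ = 2.04×10⁻⁶ T. Loop 2 (z = 0.0344 m): B₂ = 2.04×10⁻⁶ T.
The fields add: B = B₁ + B₂ = 4.08×10⁻⁶ T.

B ≈ 4.08 μT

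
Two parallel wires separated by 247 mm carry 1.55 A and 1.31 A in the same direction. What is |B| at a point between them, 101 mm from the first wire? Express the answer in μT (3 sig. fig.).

B ≈ 1.27 μT

Each long wire gives B = μ₀I/(2πd). Distances are d₁ = 0.101 m and d₂ = 0.146 m.
B₁ = 3.07×10⁻⁶ T, B₂ = 1.79×10⁻⁶ T.
Between parallel currents the two contributions point in opposite directions, so they subtract. B = |B₁ − B₂| = |3.07×10⁻⁶ − 1.79×10⁻⁶| = 1.27×10⁻⁶ T.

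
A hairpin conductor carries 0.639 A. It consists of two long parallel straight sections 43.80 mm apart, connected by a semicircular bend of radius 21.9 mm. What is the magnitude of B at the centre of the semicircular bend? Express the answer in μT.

B ≈ 15.0 μT

The semicircular arc contributes B_arc = μ₀I·π/(4πR) = μ₀I/(4R) = 9.17×10⁻⁶ T.
Each semi-infinite lead is at perpendicular distance R = 0.0219 m from the centre, with the perpendicular foot at its near end, so it contributes μ₀I/(4πR); both point the same way, together 5.84×10⁻⁶ T.
Arc and leads all point the same direction: B = 9.17×10⁻⁶ + 5.84×10⁻⁶ = 1.50×10⁻⁵ T.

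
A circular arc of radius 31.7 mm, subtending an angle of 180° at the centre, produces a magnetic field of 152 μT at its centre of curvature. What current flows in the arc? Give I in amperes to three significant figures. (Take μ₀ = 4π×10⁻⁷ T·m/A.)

I ≈ 15.3 A

For a circular arc, B = μ₀Iφ/(4πR) with φ in radians; here φ = 3.142 rad.
So I = 4πRB/(μ₀φ) = 4π × 0.0317 × 1.52×10⁻⁴ / (4π×10⁻⁷ × 3.142) = 15.3 A.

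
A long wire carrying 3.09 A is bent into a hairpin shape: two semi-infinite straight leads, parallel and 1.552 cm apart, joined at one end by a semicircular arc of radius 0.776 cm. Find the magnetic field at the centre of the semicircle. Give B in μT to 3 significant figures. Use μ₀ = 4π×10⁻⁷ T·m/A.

The semicircular arc contributes B_arc = μ₀I·π/(4πR) = μ₀I/(4R) = 1.25×10⁻⁴ T.
Each semi-infinite lead is at perpendicular distance R = 0.00776 m from the centre, with the perpendicular foot at its near end, so it contributes μ₀I/(4πR); both point the same way, together 7.96×10⁻⁵ T.
Arc and leads all point the same direction: B = 1.25×10⁻⁴ + 7.96×10⁻⁵ = 2.05×10⁻⁴ T.

B ≈ 205 μT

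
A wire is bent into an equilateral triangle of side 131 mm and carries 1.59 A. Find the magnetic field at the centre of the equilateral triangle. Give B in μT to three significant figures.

Each side is a finite straight segment at perpendicular distance d = a/(2 tan(π/3)) = 0.03782 m from the centre, with end-angles ±π/3.
One side contributes B₁ = (μ₀I/4πd)·2 sin(π/3) = 7.28×10⁻⁶ T.
All 3 sides add in the same direction: B = 3 × 7.28×10⁻⁶ = 2.18×10⁻⁵ T.

B ≈ 21.8 μT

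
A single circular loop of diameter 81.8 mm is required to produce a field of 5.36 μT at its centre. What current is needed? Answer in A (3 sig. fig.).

I ≈ 0.349 A

At the centre of a circular loop B = μ₀I/(2R), so I = 2RB/μ₀.
With R = 0.0409 m, I = 2 × 0.0409 × 5.36×10⁻⁶ / (4π×10⁻⁷) = 0.349 A.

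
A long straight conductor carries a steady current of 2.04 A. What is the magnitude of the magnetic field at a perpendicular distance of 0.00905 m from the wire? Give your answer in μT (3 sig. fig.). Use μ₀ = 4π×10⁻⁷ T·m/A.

For an infinitely long straight wire, B = μ₀I/(2πd).
B = (4π×10⁻⁷ × 2.04) / (2π × 0.00905) = 4.51×10⁻⁵ T.

B ≈ 45.1 μT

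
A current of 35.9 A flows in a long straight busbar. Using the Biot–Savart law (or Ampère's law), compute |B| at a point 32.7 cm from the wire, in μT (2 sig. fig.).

B ≈ 22 μT

For an infinitely long straight wire, B = μ₀I/(2πd).
B = (4π×10⁻⁷ × 35.9) / (2π × 0.327) = 2.20×10⁻⁵ T.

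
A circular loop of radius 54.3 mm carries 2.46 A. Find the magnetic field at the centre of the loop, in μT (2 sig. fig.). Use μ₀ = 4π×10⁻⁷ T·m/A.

B ≈ 28 μT

At the centre of a circular loop the Biot–Savart law gives B = μ₀I/(2R).
B = (4π×10⁻⁷ × 2.46) / (2 × 0.0543) = 2.85×10⁻⁵ T.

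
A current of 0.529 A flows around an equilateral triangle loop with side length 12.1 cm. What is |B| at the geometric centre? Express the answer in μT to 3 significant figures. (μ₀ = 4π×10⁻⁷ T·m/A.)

Each side is a finite straight segment at perpendicular distance d = a/(2 tan(π/3)) = 0.03493 m from the centre, with end-angles ±π/3.
One side contributes B₁ = (μ₀I/4πd)·2 sin(π/3) = 2.62×10⁻⁶ T.
All 3 sides add in the same direction: B = 3 × 2.62×10⁻⁶ = 7.87×10⁻⁶ T.

B ≈ 7.87 μT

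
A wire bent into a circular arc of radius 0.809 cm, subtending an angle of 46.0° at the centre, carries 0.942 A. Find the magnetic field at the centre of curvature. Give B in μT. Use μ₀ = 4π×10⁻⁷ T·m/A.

The Biot–Savart field of a circular arc at its centre is B = μ₀Iφ/(4πR), with φ = 0.8029 rad.
B = (4π×10⁻⁷ × 0.942 × 0.8029) / (4π × 0.00809) = 9.35×10⁻⁶ T.

B ≈ 9.35 μT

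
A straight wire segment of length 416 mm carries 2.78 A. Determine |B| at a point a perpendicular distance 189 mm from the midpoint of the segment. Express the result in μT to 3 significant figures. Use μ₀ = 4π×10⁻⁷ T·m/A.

For a finite straight segment, B = (μ₀I/4πd)(sinθ₁ + sinθ₂), where θ₁, θ₂ are the angles from the perpendicular to each end.
The perpendicular from the point meets the wire at its midpoint, so each end is L/2 = 0.208 m away along the wire.
sinθ₁ = 0.208/√(0.208²+0.189²) = 0.7401; sinθ₂ = 0.208/√(0.208²+0.189²) = 0.7401.
B = (4π×10⁻⁷ × 2.78) / (4π × 0.189) × (0.7401 + 0.7401) = 2.18×10⁻⁶ T.

B ≈ 2.18 μT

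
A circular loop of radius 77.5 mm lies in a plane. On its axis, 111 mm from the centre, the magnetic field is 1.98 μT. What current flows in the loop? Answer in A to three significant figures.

I ≈ 1.30 A

On the axis of a loop, B = μ₀IR²/[2(R²+z²)^(3/2)], so I = 2B(R²+z²)^(3/2)/(μ₀R²).
R² + z² = 0.006006 + 0.01232 = 0.01833 m²; raised to 3/2 gives 2.48×10⁻³ m³.
I = 2 × 1.98×10⁻⁶ × 2.48×10⁻³ / (1.26×10⁻⁶ × 0.006006) = 1.30 A.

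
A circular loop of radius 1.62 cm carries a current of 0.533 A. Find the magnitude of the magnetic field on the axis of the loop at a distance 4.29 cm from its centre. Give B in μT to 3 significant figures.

B ≈ 0.911 μT

On the axis of a circular loop, B = μ₀IR² / [2(R²+z²)^(3/2)].
R² + z² = (0.0162)² + (0.0429)² = 0.002103 m², and (R²+z²)^(3/2) = 9.64×10⁻⁵ m³.
B = (4π×10⁻⁷ × 0.533 × 0.0002624) / (2 × 9.64×10⁻⁵) = 9.11×10⁻⁷ T.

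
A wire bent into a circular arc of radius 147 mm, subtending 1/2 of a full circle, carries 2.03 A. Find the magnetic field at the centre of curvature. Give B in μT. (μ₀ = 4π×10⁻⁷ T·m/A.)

B ≈ 4.34 μT

The Biot–Savart field of a circular arc at its centre is B = μ₀Iφ/(4πR), with φ = 3.142 rad.
B = (4π×10⁻⁷ × 2.03 × 3.142) / (4π × 0.147) = 4.34×10⁻⁶ T.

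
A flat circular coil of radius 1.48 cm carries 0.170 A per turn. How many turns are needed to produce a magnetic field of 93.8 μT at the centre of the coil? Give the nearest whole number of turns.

For an N-turn coil, B = Nμ₀I/(2R). A single turn gives B₁ = 7.22×10⁻⁶ T with R = 0.0148 m.
N = B/B₁ = 9.38×10⁻⁵ / 7.22×10⁻⁶ = 13.00.

N = 13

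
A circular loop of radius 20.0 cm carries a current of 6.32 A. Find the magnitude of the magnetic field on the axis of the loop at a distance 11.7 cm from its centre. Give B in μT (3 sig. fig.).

On the axis of a circular loop, B = μ₀IR² / [2(R²+z²)^(3/2)].
R² + z² = (0.2)² + (0.117)² = 0.05369 m², and (R²+z²)^(3/2) = 1.24×10⁻² m³.
B = (4π×10⁻⁷ × 6.32 × 0.04) / (2 × 1.24×10⁻²) = 1.28×10⁻⁵ T.

B ≈ 12.8 μT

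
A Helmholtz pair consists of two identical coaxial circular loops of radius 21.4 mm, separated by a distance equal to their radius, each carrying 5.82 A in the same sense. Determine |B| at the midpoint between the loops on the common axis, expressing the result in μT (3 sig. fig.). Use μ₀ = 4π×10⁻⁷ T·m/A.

Each loop contributes B = μ₀IR²/[2(R²+z²)^(3/2)] on the axis, with z measured from that loop.
Loop 1 (z = 0.0107 m): B₁ = 1.22×10⁻⁴ T. Loop 2 (z = 0.0107 m): B₂ = 1.22×10⁻⁴ T.
The fields add: B = B₁ + B₂ = 2.45×10⁻⁴ T.

B ≈ 245 μT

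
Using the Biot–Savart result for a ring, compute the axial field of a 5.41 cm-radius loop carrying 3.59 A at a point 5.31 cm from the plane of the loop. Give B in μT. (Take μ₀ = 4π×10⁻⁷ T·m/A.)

On the axis of a circular loop, B = μ₀IR² / [2(R²+z²)^(3/2)].
R² + z² = (0.0541)² + (0.0531)² = 0.005746 m², and (R²+z²)^(3/2) = 4.36×10⁻⁴ m³.
B = (4π×10⁻⁷ × 3.59 × 0.002927) / (2 × 4.36×10⁻⁴) = 1.52×10⁻⁵ T.

B ≈ 15.2 μT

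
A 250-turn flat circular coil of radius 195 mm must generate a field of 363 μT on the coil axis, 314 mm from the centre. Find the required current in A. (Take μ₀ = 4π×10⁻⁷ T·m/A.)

For an N-turn coil, B = Nμ₀IR²/[2(R²+z²)^(3/2)] with R = 0.195 m, z = 0.314 m, so I = 2B(R²+z²)^(3/2)/(Nμ₀R²) = 2 × 3.63×10⁻⁴ × 5.05×10⁻² / (250 × 4π×10⁻⁷ × 0.03803) = 3.07 A.

I ≈ 3.07 A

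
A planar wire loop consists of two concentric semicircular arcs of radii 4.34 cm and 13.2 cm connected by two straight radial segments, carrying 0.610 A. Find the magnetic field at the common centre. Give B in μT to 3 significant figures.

B ≈ 2.96 μT

The radial connectors point toward the centre, so dl × r̂ = 0 and they contribute nothing.
Each semicircle gives μ₀I/(4R): inner arc 4.42×10⁻⁶ T, outer arc 1.45×10⁻⁶ T.
The two arcs carry current in opposite angular senses, so their fields oppose: B = |4.42×10⁻⁶ − 1.45×10⁻⁶| = 2.96×10⁻⁶ T.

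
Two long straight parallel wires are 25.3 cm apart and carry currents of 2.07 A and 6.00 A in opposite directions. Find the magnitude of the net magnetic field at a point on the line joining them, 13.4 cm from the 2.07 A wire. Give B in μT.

Each long wire gives B = μ₀I/(2πd). Distances are d₁ = 0.134 m and d₂ = 0.119 m.
B₁ = 3.09×10⁻⁶ T, B₂ = 1.01×10⁻⁵ T.
Between antiparallel currents both contributions point the same way, so they add. B = B₁ + B₂ = 3.09×10⁻⁶ + 1.01×10⁻⁵ = 1.32×10⁻⁵ T.

B ≈ 13.2 μT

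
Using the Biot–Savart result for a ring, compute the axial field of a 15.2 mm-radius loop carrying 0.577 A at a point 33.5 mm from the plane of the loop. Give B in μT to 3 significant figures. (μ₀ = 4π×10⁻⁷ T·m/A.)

B ≈ 1.68 μT

On the axis of a circular loop, B = μ₀IR² / [2(R²+z²)^(3/2)].
R² + z² = (0.0152)² + (0.0335)² = 0.001353 m², and (R²+z²)^(3/2) = 4.98×10⁻⁵ m³.
B = (4π×10⁻⁷ × 0.577 × 0.000231) / (2 × 4.98×10⁻⁵) = 1.68×10⁻⁶ T.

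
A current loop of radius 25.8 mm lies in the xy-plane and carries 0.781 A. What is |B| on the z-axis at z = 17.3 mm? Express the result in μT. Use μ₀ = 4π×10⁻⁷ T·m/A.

B ≈ 10.9 μT

On the axis of a circular loop, B = μ₀IR² / [2(R²+z²)^(3/2)].
R² + z² = (0.0258)² + (0.0173)² = 0.0009649 m², and (R²+z²)^(3/2) = 3.00×10⁻⁵ m³.
B = (4π×10⁻⁷ × 0.781 × 0.0006656) / (2 × 3.00×10⁻⁵) = 1.09×10⁻⁵ T.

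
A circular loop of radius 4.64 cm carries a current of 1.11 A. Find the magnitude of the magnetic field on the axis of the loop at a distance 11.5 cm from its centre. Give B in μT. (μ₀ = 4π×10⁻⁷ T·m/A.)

B ≈ 0.787 μT

On the axis of a circular loop, B = μ₀IR² / [2(R²+z²)^(3/2)].
R² + z² = (0.0464)² + (0.115)² = 0.01538 m², and (R²+z²)^(3/2) = 1.91×10⁻³ m³.
B = (4π×10⁻⁷ × 1.11 × 0.002153) / (2 × 1.91×10⁻³) = 7.87×10⁻⁷ T.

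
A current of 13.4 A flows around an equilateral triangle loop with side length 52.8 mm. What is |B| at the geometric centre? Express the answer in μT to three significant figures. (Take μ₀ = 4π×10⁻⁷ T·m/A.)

Each side is a finite straight segment at perpendicular distance d = a/(2 tan(π/3)) = 0.01524 m from the centre, with end-angles ±π/3.
One side contributes B₁ = (μ₀I/4πd)·2 sin(π/3) = 1.52×10⁻⁴ T.
All 3 sides add in the same direction: B = 3 × 1.52×10⁻⁴ = 4.57×10⁻⁴ T.

B ≈ 457 μT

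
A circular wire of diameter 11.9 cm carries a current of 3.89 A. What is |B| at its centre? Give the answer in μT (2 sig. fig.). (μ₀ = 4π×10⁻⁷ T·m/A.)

B ≈ 41 μT

At the centre of a circular loop the Biot–Savart law gives B = μ₀I/(2R) (so R = 0.0595 m).
B = (4π×10⁻⁷ × 3.89) / (2 × 0.0595) = 4.11×10⁻⁵ T.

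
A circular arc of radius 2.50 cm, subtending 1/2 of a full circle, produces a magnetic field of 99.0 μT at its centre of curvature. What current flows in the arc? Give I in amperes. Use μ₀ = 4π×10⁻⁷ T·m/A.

For a circular arc, B = μ₀Iφ/(4πR) with φ in radians; here φ = 3.142 rad.
So I = 4πRB/(μ₀φ) = 4π × 0.025 × 9.90×10⁻⁵ / (4π×10⁻⁷ × 3.142) = 7.88 A.

I ≈ 7.88 A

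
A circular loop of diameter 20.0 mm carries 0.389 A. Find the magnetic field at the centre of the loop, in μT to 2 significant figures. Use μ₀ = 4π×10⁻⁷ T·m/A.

B ≈ 24 μT

At the centre of a circular loop the Biot–Savart law gives B = μ₀I/(2R) (so R = 0.01 m).
B = (4π×10⁻⁷ × 0.389) / (2 × 0.01) = 2.44×10⁻⁵ T.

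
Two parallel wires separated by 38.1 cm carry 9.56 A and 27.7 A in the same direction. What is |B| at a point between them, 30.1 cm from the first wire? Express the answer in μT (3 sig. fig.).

Each long wire gives B = μ₀I/(2πd). Distances are d₁ = 0.301 m and d₂ = 0.08 m.
B₁ = 6.35×10⁻⁶ T, B₂ = 6.93×10⁻⁵ T.
Between parallel currents the two contributions point in opposite directions, so they subtract. B = |B₁ − B₂| = |6.35×10⁻⁶ − 6.93×10⁻⁵| = 6.29×10⁻⁵ T.

B ≈ 62.9 μT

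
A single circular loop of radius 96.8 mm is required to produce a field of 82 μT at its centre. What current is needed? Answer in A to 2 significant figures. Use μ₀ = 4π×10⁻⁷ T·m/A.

At the centre of a circular loop B = μ₀I/(2R), so I = 2RB/μ₀.
With R = 0.0968 m, I = 2 × 0.0968 × 8.20×10⁻⁵ / (4π×10⁻⁷) = 12.6 A.

I ≈ 13 A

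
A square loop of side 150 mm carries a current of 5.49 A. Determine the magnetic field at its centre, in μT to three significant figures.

Each side is a finite straight segment at perpendicular distance d = a/(2 tan(π/4)) = 0.075 m from the centre, with end-angles ±π/4.
One side contributes B₁ = (μ₀I/4πd)·2 sin(π/4) = 1.04×10⁻⁵ T.
All 4 sides add in the same direction: B = 4 × 1.04×10⁻⁵ = 4.14×10⁻⁵ T.

B ≈ 41.4 μT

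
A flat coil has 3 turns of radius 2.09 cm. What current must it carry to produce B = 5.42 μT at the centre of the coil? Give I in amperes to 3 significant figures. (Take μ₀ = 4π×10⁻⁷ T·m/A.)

I ≈ 0.0601 A

For an N-turn coil, B = Nμ₀I/(2R) with R = 0.0209 m, so I = 2RB/(Nμ₀) = 2 × 0.0209 × 5.42×10⁻⁶ / (3 × 4π×10⁻⁷) = 6.01×10⁻² A.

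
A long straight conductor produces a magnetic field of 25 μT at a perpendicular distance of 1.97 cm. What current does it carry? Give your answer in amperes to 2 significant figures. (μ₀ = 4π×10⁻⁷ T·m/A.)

I ≈ 2.5 A

For a long straight wire B = μ₀I/(2πd), so I = 2πdB/μ₀.
I = 2π × 0.0197 × 2.50×10⁻⁵ / (4π×10⁻⁷) = 2.46 A.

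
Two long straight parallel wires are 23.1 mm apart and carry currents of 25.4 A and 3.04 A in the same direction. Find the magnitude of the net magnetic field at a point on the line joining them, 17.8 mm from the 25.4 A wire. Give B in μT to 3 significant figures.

Each long wire gives B = μ₀I/(2πd). Distances are d₁ = 0.0178 m and d₂ = 0.0053 m.
B₁ = 2.85×10⁻⁴ T, B₂ = 1.15×10⁻⁴ T.
Between parallel currents the two contributions point in opposite directions, so they subtract. B = |B₁ − B₂| = |2.85×10⁻⁴ − 1.15×10⁻⁴| = 1.71×10⁻⁴ T.

B ≈ 171 μT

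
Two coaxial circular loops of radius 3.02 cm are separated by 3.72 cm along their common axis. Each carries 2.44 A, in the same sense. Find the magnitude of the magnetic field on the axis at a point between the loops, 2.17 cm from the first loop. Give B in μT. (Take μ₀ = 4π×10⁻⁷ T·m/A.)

B ≈ 62.9 μT

Each loop contributes B = μ₀IR²/[2(R²+z²)^(3/2)] on the axis, with z measured from that loop.
Loop 1 (z = 0.0217 m): B₁ = 2.72×10⁻⁵ T. Loop 2 (z = 0.0155 m): B₂ = 3.57×10⁻⁵ T.
The fields add: B = B₁ + B₂ = 6.29×10⁻⁵ T.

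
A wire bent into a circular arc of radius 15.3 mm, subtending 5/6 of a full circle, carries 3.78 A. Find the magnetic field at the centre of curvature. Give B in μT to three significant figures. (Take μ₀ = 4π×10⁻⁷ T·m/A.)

The Biot–Savart field of a circular arc at its centre is B = μ₀Iφ/(4πR), with φ = 5.236 rad.
B = (4π×10⁻⁷ × 3.78 × 5.236) / (4π × 0.0153) = 1.29×10⁻⁴ T.

B ≈ 129 μT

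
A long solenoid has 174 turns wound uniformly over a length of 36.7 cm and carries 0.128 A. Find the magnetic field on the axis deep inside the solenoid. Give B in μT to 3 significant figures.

B ≈ 76.3 μT

Inside a long solenoid, B = μ₀nI with n = 474.1 turns/m.
B = 4π×10⁻⁷ × 474.1 × 0.128 = 7.63×10⁻⁵ T.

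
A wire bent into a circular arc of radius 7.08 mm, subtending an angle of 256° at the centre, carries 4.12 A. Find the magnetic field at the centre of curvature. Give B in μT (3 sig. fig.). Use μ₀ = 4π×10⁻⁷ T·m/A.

The Biot–Savart field of a circular arc at its centre is B = μ₀Iφ/(4πR), with φ = 4.468 rad.
B = (4π×10⁻⁷ × 4.12 × 4.468) / (4π × 0.00708) = 2.60×10⁻⁴ T.

B ≈ 260 μT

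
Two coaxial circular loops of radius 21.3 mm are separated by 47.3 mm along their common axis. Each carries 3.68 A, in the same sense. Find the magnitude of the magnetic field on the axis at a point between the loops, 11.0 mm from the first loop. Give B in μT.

B ≈ 90.2 μT

Each loop contributes B = μ₀IR²/[2(R²+z²)^(3/2)] on the axis, with z measured from that loop.
Loop 1 (z = 0.011 m): B₁ = 7.61×10⁻⁵ T. Loop 2 (z = 0.0363 m): B₂ = 1.41×10⁻⁵ T.
The fields add: B = B₁ + B₂ = 9.02×10⁻⁵ T.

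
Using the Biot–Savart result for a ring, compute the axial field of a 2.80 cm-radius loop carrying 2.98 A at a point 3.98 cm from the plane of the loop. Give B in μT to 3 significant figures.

On the axis of a circular loop, B = μ₀IR² / [2(R²+z²)^(3/2)].
R² + z² = (0.028)² + (0.0398)² = 0.002368 m², and (R²+z²)^(3/2) = 1.15×10⁻⁴ m³.
B = (4π×10⁻⁷ × 2.98 × 0.000784) / (2 × 1.15×10⁻⁴) = 1.27×10⁻⁵ T.

B ≈ 12.7 μT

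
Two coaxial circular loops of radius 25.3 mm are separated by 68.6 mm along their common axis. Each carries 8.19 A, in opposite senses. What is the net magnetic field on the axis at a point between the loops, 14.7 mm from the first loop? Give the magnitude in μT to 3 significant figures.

B ≈ 116 μT

Each loop contributes B = μ₀IR²/[2(R²+z²)^(3/2)] on the axis, with z measured from that loop.
Loop 1 (z = 0.0147 m): B₁ = 1.31×10⁻⁴ T. Loop 2 (z = 0.0539 m): B₂ = 1.56×10⁻⁵ T.
The fields oppose: B = |B₁ − B₂| = 1.16×10⁻⁴ T.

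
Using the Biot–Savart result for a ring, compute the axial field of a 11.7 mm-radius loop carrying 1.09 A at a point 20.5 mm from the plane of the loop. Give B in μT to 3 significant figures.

B ≈ 7.13 μT

On the axis of a circular loop, B = μ₀IR² / [2(R²+z²)^(3/2)].
R² + z² = (0.0117)² + (0.0205)² = 0.0005571 m², and (R²+z²)^(3/2) = 1.32×10⁻⁵ m³.
B = (4π×10⁻⁷ × 1.09 × 0.0001369) / (2 × 1.32×10⁻⁵) = 7.13×10⁻⁶ T.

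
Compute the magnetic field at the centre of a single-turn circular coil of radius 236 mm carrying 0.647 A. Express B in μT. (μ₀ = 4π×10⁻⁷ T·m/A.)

At the centre of a circular loop the Biot–Savart law gives B = μ₀I/(2R).
B = (4π×10⁻⁷ × 0.647) / (2 × 0.236) = 1.72×10⁻⁶ T.

B ≈ 1.72 μT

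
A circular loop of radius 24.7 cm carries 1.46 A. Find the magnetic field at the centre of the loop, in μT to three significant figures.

At the centre of a circular loop the Biot–Savart law gives B = μ₀I/(2R).
B = (4π×10⁻⁷ × 1.46) / (2 × 0.247) = 3.71×10⁻⁶ T.

B ≈ 3.71 μT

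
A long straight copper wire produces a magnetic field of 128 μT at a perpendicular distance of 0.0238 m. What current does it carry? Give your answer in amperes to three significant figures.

For a long straight wire B = μ₀I/(2πd), so I = 2πdB/μ₀.
I = 2π × 0.0238 × 1.28×10⁻⁴ / (4π×10⁻⁷) = 15.2 A.

I ≈ 15.2 A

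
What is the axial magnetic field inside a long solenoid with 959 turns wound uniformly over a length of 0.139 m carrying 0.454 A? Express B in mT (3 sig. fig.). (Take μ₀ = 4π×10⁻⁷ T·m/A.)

Inside a long solenoid, B = μ₀nI with n = 6899 turns/m.
B = 4π×10⁻⁷ × 6899 × 0.454 = 3.94×10⁻³ T.

B ≈ 3.94 mT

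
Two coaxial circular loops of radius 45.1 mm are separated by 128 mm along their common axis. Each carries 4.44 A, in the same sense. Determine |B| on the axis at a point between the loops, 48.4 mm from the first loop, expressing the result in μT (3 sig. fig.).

Each loop contributes B = μ₀IR²/[2(R²+z²)^(3/2)] on the axis, with z measured from that loop.
Loop 1 (z = 0.0484 m): B₁ = 1.96×10⁻⁵ T. Loop 2 (z = 0.0796 m): B₂ = 7.41×10⁻⁶ T.
The fields add: B = B₁ + B₂ = 2.70×10⁻⁵ T.

B ≈ 27.0 μT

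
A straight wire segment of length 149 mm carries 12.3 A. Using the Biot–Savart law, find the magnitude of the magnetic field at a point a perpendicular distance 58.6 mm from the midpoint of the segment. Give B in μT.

For a finite straight segment, B = (μ₀I/4πd)(sinθ₁ + sinθ₂), where θ₁, θ₂ are the angles from the perpendicular to each end.
The perpendicular from the point meets the wire at its midpoint, so each end is L/2 = 0.0745 m away along the wire.
sinθ₁ = 0.0745/√(0.0745²+0.0586²) = 0.7860; sinθ₂ = 0.0745/√(0.0745²+0.0586²) = 0.7860.
B = (4π×10⁻⁷ × 12.3) / (4π × 0.0586) × (0.7860 + 0.7860) = 3.30×10⁻⁵ T.

B ≈ 33.0 μT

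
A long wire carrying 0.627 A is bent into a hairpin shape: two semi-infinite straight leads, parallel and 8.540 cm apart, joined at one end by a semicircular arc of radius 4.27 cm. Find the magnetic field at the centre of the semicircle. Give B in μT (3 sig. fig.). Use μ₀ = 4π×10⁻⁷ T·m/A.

B ≈ 7.55 μT

The semicircular arc contributes B_arc = μ₀I·π/(4πR) = μ₀I/(4R) = 4.61×10⁻⁶ T.
Each semi-infinite lead is at perpendicular distance R = 0.0427 m from the centre, with the perpendicular foot at its near end, so it contributes μ₀I/(4πR); both point the same way, together 2.94×10⁻⁶ T.
Arc and leads all point the same direction: B = 4.61×10⁻⁶ + 2.94×10⁻⁶ = 7.55×10⁻⁶ T.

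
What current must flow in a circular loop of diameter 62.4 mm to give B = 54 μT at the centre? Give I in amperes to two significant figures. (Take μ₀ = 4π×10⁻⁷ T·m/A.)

I ≈ 2.7 A

At the centre of a circular loop B = μ₀I/(2R), so I = 2RB/μ₀.
With R = 0.0312 m, I = 2 × 0.0312 × 5.40×10⁻⁵ / (4π×10⁻⁷) = 2.68 A.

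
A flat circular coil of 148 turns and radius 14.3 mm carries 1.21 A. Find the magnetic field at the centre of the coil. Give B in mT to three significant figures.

B ≈ 7.87 mT

For an N-turn flat coil, B = Nμ₀I/(2R) with R = 0.0143 m.
B = 148 × 5.32×10⁻⁵ T = 7.87×10⁻³ T.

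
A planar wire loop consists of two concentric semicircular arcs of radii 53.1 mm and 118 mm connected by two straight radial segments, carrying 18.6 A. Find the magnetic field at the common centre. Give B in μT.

The radial connectors point toward the centre, so dl × r̂ = 0 and they contribute nothing.
Each semicircle gives μ₀I/(4R): inner arc 1.10×10⁻⁴ T, outer arc 4.95×10⁻⁵ T.
The two arcs carry current in opposite angular senses, so their fields oppose: B = |1.10×10⁻⁴ − 4.95×10⁻⁵| = 6.05×10⁻⁵ T.

B ≈ 60.5 μT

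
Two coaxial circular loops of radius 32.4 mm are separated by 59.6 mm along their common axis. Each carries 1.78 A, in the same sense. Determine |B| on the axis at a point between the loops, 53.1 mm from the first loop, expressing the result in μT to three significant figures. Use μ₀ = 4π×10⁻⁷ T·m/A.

B ≈ 37.4 μT

Each loop contributes B = μ₀IR²/[2(R²+z²)^(3/2)] on the axis, with z measured from that loop.
Loop 1 (z = 0.0531 m): B₁ = 4.88×10⁻⁶ T. Loop 2 (z = 0.0065 m): B₂ = 3.25×10⁻⁵ T.
The fields add: B = B₁ + B₂ = 3.74×10⁻⁵ T.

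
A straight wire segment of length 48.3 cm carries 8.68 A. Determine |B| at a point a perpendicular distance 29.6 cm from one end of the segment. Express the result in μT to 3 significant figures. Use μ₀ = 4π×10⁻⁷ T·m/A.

For a finite straight segment, B = (μ₀I/4πd)(sinθ₁ + sinθ₂), where θ₁, θ₂ are the angles from the perpendicular to each end.
The perpendicular foot is at one end, so the two end-offsets along the wire are 0 and L = 0.483 m.
sinθ₁ = 0/√(0²+0.296²) = 0.0000; sinθ₂ = 0.483/√(0.483²+0.296²) = 0.8526.
B = (4π×10⁻⁷ × 8.68) / (4π × 0.296) × (0.0000 + 0.8526) = 2.50×10⁻⁶ T.

B ≈ 2.50 μT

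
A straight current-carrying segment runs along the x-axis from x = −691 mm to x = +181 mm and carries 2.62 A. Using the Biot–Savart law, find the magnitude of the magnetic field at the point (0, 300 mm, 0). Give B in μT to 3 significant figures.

For a finite straight segment, B = (μ₀I/4πd)(sinθ₁ + sinθ₂), where θ₁, θ₂ are the angles from the perpendicular to each end.
The perpendicular distance is d = 0.3 m; the end-offsets along the wire are a = 0.691 m and b = 0.181 m.
sinθ₁ = 0.691/√(0.691²+0.3²) = 0.9173; sinθ₂ = 0.181/√(0.181²+0.3²) = 0.5166.
B = (4π×10⁻⁷ × 2.62) / (4π × 0.3) × (0.9173 + 0.5166) = 1.25×10⁻⁶ T.

B ≈ 1.25 μT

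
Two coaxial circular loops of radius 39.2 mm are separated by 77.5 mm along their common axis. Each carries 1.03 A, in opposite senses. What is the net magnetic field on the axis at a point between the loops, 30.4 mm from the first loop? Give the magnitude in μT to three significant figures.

Each loop contributes B = μ₀IR²/[2(R²+z²)^(3/2)] on the axis, with z measured from that loop.
Loop 1 (z = 0.0304 m): B₁ = 8.15×10⁻⁶ T. Loop 2 (z = 0.0471 m): B₂ = 4.32×10⁻⁶ T.
The fields oppose: B = |B₁ − B₂| = 3.82×10⁻⁶ T.

B ≈ 3.82 μT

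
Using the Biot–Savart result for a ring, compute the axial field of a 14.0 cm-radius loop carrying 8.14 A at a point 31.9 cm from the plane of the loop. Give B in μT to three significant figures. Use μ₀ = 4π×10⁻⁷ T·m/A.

On the axis of a circular loop, B = μ₀IR² / [2(R²+z²)^(3/2)].
R² + z² = (0.14)² + (0.319)² = 0.1214 m², and (R²+z²)^(3/2) = 4.23×10⁻² m³.
B = (4π×10⁻⁷ × 8.14 × 0.0196) / (2 × 4.23×10⁻²) = 2.37×10⁻⁶ T.

B ≈ 2.37 μT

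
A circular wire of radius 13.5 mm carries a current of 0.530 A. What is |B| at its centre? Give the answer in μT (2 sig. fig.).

At the centre of a circular loop the Biot–Savart law gives B = μ₀I/(2R).
B = (4π×10⁻⁷ × 0.530) / (2 × 0.0135) = 2.47×10⁻⁵ T.

B ≈ 25 μT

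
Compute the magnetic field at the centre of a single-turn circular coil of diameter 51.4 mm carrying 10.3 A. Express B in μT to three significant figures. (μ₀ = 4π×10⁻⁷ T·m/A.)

At the centre of a circular loop the Biot–Savart law gives B = μ₀I/(2R) (so R = 0.0257 m).
B = (4π×10⁻⁷ × 10.3) / (2 × 0.0257) = 2.52×10⁻⁴ T.

B ≈ 252 μT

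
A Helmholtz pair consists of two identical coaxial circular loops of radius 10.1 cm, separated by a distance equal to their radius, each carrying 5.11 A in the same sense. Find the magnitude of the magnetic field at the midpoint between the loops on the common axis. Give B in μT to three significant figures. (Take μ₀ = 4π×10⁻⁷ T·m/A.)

Each loop contributes B = μ₀IR²/[2(R²+z²)^(3/2)] on the axis, with z measured from that loop.
Loop 1 (z = 0.0505 m): B₁ = 2.27×10⁻⁵ T. Loop 2 (z = 0.0505 m): B₂ = 2.27×10⁻⁵ T.
The fields add: B = B₁ + B₂ = 4.55×10⁻⁵ T.

B ≈ 45.5 μT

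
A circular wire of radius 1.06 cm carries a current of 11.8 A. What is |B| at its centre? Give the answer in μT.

B ≈ 699 μT

At the centre of a circular loop the Biot–Savart law gives B = μ₀I/(2R).
B = (4π×10⁻⁷ × 11.8) / (2 × 0.0106) = 6.99×10⁻⁴ T.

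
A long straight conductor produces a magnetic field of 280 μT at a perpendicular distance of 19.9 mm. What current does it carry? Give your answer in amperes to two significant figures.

For a long straight wire B = μ₀I/(2πd), so I = 2πdB/μ₀.
I = 2π × 0.0199 × 2.80×10⁻⁴ / (4π×10⁻⁷) = 27.9 A.

I ≈ 28 A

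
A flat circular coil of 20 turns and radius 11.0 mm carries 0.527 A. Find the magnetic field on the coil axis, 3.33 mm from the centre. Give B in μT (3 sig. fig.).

B ≈ 528 μT

For an N-turn flat coil, B = Nμ₀IR²/[2(R²+z²)^(3/2)] with R = 0.011 m, z = 0.00333 m.
B = 20 × 2.64×10⁻⁵ T = 5.28×10⁻⁴ T.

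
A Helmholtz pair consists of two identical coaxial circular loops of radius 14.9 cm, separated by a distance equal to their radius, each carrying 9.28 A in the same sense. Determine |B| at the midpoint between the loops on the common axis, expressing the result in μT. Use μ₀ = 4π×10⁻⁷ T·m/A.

B ≈ 56.0 μT

Each loop contributes B = μ₀IR²/[2(R²+z²)^(3/2)] on the axis, with z measured from that loop.
Loop 1 (z = 0.0745 m): B₁ = 2.80×10⁻⁵ T. Loop 2 (z = 0.0745 m): B₂ = 2.80×10⁻⁵ T.
The fields add: B = B₁ + B₂ = 5.60×10⁻⁵ T.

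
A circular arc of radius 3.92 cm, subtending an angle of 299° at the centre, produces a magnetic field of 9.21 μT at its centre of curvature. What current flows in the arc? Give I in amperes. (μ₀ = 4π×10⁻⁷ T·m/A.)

I ≈ 0.692 A

For a circular arc, B = μ₀Iφ/(4πR) with φ in radians; here φ = 5.219 rad.
So I = 4πRB/(μ₀φ) = 4π × 0.0392 × 9.21×10⁻⁶ / (4π×10⁻⁷ × 5.219) = 0.692 A.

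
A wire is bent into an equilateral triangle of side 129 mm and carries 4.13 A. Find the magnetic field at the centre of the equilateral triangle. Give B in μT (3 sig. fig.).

B ≈ 57.6 μT

Each side is a finite straight segment at perpendicular distance d = a/(2 tan(π/3)) = 0.03724 m from the centre, with end-angles ±π/3.
One side contributes B₁ = (μ₀I/4πd)·2 sin(π/3) = 1.92×10⁻⁵ T.
All 3 sides add in the same direction: B = 3 × 1.92×10⁻⁵ = 5.76×10⁻⁵ T.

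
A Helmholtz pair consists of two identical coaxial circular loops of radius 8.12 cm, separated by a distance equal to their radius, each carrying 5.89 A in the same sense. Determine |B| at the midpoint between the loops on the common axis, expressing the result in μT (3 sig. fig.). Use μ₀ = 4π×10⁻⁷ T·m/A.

B ≈ 65.2 μT

Each loop contributes B = μ₀IR²/[2(R²+z²)^(3/2)] on the axis, with z measured from that loop.
Loop 1 (z = 0.0406 m): B₁ = 3.26×10⁻⁵ T. Loop 2 (z = 0.0406 m): B₂ = 3.26×10⁻⁵ T.
The fields add: B = B₁ + B₂ = 6.52×10⁻⁵ T.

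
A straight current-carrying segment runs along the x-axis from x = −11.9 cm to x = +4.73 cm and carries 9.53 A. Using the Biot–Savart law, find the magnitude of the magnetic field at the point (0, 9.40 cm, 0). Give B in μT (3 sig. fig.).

B ≈ 12.5 μT

For a finite straight segment, B = (μ₀I/4πd)(sinθ₁ + sinθ₂), where θ₁, θ₂ are the angles from the perpendicular to each end.
The perpendicular distance is d = 0.094 m; the end-offsets along the wire are a = 0.119 m and b = 0.0473 m.
sinθ₁ = 0.119/√(0.119²+0.094²) = 0.7847; sinθ₂ = 0.0473/√(0.0473²+0.094²) = 0.4495.
B = (4π×10⁻⁷ × 9.53) / (4π × 0.094) × (0.7847 + 0.4495) = 1.25×10⁻⁵ T.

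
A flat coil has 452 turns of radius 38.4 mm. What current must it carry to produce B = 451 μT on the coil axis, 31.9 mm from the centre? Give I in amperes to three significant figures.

For an N-turn coil, B = Nμ₀IR²/[2(R²+z²)^(3/2)] with R = 0.0384 m, z = 0.0319 m, so I = 2B(R²+z²)^(3/2)/(Nμ₀R²) = 2 × 4.51×10⁻⁴ × 1.24×10⁻⁴ / (452 × 4π×10⁻⁷ × 0.001475) = 0.134 A.

I ≈ 0.134 A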